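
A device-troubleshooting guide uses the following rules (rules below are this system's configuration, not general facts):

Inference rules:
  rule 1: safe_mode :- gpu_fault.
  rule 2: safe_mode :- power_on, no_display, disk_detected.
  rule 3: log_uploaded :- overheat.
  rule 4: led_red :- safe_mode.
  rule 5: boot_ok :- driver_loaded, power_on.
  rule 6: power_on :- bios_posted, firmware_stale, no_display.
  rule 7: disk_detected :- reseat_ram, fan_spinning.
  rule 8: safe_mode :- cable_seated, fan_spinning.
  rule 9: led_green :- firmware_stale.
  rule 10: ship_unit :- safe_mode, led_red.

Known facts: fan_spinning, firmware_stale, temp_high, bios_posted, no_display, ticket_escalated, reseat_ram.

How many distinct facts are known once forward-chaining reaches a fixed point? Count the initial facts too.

13

[1] rule 6 [power_on :- bios_posted, firmware_stale, no_display.]; rule 7 [disk_detected :- reseat_ram, fan_spinning.]; rule 9 [led_green :- firmware_stale.]. ⇒ new: power_on, disk_detected, led_green.
[2] rule 2 [safe_mode :- power_on, no_display, disk_detected.]. ⇒ new: safe_mode.
[3] rule 4 [led_red :- safe_mode.]. ⇒ new: led_red.
[4] rule 10 [ship_unit :- safe_mode, led_red.]. ⇒ new: ship_unit.
Closure: {bios_posted, disk_detected, fan_spinning, firmware_stale, led_green, led_red, no_display, power_on, reseat_ram, safe_mode, ship_unit, temp_high, ticket_escalated} — 13 facts.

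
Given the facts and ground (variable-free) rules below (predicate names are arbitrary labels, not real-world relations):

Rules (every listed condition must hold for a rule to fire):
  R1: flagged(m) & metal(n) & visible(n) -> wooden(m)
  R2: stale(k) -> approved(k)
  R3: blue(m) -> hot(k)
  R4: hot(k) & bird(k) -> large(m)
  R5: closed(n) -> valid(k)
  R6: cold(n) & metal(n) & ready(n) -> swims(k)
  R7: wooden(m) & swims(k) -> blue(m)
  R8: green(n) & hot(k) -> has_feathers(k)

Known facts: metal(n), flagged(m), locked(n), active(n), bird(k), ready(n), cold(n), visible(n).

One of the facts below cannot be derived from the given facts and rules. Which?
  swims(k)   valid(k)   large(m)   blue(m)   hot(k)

valid(k)

Round 1 fires R1, R6, giving wooden(m), swims(k).
Round 2 fires R7, giving blue(m).
Round 3 fires R3, giving hot(k).
Round 4 fires R4, giving large(m).
Derived: blue(m) (round 2), large(m) (round 4), hot(k) (round 3), swims(k) (round 1). valid(k) never appears in any round.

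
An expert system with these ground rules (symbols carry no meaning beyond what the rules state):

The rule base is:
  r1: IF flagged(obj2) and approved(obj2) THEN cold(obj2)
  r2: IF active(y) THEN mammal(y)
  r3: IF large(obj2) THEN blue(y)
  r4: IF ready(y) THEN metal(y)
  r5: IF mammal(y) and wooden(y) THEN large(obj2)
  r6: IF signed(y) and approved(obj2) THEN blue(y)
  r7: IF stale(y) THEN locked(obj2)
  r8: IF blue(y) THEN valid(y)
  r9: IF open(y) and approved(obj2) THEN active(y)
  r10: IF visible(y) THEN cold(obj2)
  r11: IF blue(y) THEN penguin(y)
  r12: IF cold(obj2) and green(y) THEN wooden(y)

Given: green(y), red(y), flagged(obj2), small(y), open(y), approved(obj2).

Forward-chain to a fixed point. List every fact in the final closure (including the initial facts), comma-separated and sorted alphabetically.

[1] r1 [IF flagged(obj2) and approved(obj2) THEN cold(obj2)]; r9 [IF open(y) and approved(obj2) THEN active(y)]. ⇒ new: cold(obj2), active(y).
[2] r2 [IF active(y) THEN mammal(y)]; r12 [IF cold(obj2) and green(y) THEN wooden(y)]. ⇒ new: mammal(y), wooden(y).
[3] r5 [IF mammal(y) and wooden(y) THEN large(obj2)]. ⇒ new: large(obj2).
[4] r3 [IF large(obj2) THEN blue(y)]. ⇒ new: blue(y).
[5] r8 [IF blue(y) THEN valid(y)]; r11 [IF blue(y) THEN penguin(y)]. ⇒ new: valid(y), penguin(y).

active(y), approved(obj2), blue(y), cold(obj2), flagged(obj2), green(y), large(obj2), mammal(y), open(y), penguin(y), red(y), small(y), valid(y), wooden(y)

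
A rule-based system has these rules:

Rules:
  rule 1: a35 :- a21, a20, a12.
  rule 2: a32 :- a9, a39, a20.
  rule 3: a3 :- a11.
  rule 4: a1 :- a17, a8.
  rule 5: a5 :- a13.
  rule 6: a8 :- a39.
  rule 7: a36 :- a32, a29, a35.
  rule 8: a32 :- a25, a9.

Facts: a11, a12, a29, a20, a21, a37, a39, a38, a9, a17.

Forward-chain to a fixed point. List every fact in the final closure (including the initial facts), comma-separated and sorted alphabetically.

a1, a11, a12, a17, a20, a21, a29, a3, a32, a35, a36, a37, a38, a39, a8, a9

Round 1: rule 1 [a35 :- a21, a20, a12.]; rule 2 [a32 :- a9, a39, a20.]; rule 3 [a3 :- a11.]; rule 6 [a8 :- a39.]. Adds a35, a32, a3, a8.
Round 2: rule 4 [a1 :- a17, a8.]; rule 7 [a36 :- a32, a29, a35.]. Adds a1, a36.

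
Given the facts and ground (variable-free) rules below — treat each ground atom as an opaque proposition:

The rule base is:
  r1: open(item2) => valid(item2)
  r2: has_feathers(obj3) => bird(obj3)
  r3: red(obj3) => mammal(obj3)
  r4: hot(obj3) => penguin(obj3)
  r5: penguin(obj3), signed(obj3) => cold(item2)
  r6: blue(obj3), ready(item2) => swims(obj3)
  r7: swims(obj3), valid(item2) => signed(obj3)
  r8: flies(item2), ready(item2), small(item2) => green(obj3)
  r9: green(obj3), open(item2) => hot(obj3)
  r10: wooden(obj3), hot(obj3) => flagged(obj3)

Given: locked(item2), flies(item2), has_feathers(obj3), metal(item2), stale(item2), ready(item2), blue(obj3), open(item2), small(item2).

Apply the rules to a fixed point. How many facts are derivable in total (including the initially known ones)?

17

Round 1: r1 [open(item2) => valid(item2)]; r2 [has_feathers(obj3) => bird(obj3)]; r6 [blue(obj3), ready(item2) => swims(obj3)]; r8 [flies(item2), ready(item2), small(item2) => green(obj3)]. Adds valid(item2), bird(obj3), swims(obj3), green(obj3).
Round 2: r7 [swims(obj3), valid(item2) => signed(obj3)]; r9 [green(obj3), open(item2) => hot(obj3)]. Adds signed(obj3), hot(obj3).
Round 3: r4 [hot(obj3) => penguin(obj3)]. Adds penguin(obj3).
Round 4: r5 [penguin(obj3), signed(obj3) => cold(item2)]. Adds cold(item2).
Closure: {bird(obj3), blue(obj3), cold(item2), flies(item2), green(obj3), has_feathers(obj3), hot(obj3), locked(item2), metal(item2), open(item2), penguin(obj3), ready(item2), signed(obj3), small(item2), stale(item2), swims(obj3), valid(item2)} — 17 facts.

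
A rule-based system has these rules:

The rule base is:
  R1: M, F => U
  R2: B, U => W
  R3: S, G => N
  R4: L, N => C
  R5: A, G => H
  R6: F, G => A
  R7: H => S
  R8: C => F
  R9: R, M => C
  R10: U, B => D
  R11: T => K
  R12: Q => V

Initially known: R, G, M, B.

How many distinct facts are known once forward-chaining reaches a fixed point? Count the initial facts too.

Round 1: R9 [R, M => C]. New: C.
Round 2: R8 [C => F]. New: F.
Round 3: R1 [M, F => U]; R6 [F, G => A]. New: U, A.
Round 4: R2 [B, U => W]; R5 [A, G => H]; R10 [U, B => D]. New: W, H, D.
Round 5: R7 [H => S]. New: S.
Round 6: R3 [S, G => N]. New: N.
Closure: {A, B, C, D, F, G, H, M, N, R, S, U, W} — 13 facts.

13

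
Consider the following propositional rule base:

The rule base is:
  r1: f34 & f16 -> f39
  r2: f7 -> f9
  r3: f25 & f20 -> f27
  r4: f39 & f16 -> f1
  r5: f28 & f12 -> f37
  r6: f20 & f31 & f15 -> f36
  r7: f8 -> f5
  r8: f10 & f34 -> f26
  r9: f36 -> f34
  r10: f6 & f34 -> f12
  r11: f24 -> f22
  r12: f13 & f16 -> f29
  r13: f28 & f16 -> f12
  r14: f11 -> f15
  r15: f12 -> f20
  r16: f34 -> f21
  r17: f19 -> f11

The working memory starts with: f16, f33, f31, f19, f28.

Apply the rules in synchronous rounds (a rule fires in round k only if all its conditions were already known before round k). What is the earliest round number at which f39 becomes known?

Round 1: r13 [f28 & f16 -> f12]; r17 [f19 -> f11]. Adds f12, f11.
Round 2: r5 [f28 & f12 -> f37]; r14 [f11 -> f15]; r15 [f12 -> f20]. Adds f37, f15, f20.
Round 3: r6 [f20 & f31 & f15 -> f36]. Adds f36.
Round 4: r9 [f36 -> f34]. Adds f34.
Round 5: r1 [f34 & f16 -> f39]; r16 [f34 -> f21]. Adds f39, f21.
f39 first appears in round 5.

5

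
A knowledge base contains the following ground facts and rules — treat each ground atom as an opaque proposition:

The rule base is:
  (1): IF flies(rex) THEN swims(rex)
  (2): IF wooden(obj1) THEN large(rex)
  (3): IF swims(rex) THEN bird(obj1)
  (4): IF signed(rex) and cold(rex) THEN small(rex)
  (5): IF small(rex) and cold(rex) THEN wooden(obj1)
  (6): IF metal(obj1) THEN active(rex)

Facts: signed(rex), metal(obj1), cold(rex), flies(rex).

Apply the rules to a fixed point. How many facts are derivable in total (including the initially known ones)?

10

Round 1: (1) [IF flies(rex) THEN swims(rex)]; (4) [IF signed(rex) and cold(rex) THEN small(rex)]; (6) [IF metal(obj1) THEN active(rex)]. New: swims(rex), small(rex), active(rex).
Round 2: (3) [IF swims(rex) THEN bird(obj1)]; (5) [IF small(rex) and cold(rex) THEN wooden(obj1)]. New: bird(obj1), wooden(obj1).
Round 3: (2) [IF wooden(obj1) THEN large(rex)]. New: large(rex).
Closure: {active(rex), bird(obj1), cold(rex), flies(rex), large(rex), metal(obj1), signed(rex), small(rex), swims(rex), wooden(obj1)} — 10 facts.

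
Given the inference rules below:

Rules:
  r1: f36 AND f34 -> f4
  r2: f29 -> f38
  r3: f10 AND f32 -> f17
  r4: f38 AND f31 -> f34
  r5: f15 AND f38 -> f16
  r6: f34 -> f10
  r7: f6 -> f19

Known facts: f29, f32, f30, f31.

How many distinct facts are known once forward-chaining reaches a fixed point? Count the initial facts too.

8

Round 1: r2 [f29 -> f38]. New: f38.
Round 2: r4 [f38 AND f31 -> f34]. New: f34.
Round 3: r6 [f34 -> f10]. New: f10.
Round 4: r3 [f10 AND f32 -> f17]. New: f17.
Closure: {f10, f17, f29, f30, f31, f32, f34, f38} — 8 facts.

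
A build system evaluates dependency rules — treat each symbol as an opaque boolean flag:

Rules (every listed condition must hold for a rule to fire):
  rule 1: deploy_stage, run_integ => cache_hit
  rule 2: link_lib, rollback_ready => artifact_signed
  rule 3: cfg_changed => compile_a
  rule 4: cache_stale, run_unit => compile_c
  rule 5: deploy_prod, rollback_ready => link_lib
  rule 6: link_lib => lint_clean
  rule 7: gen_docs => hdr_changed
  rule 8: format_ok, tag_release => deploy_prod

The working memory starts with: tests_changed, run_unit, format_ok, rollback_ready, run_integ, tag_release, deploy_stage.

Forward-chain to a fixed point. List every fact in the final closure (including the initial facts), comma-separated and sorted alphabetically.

Round 1: rule 1 [deploy_stage, run_integ => cache_hit]; rule 8 [format_ok, tag_release => deploy_prod]. New: cache_hit, deploy_prod.
Round 2: rule 5 [deploy_prod, rollback_ready => link_lib]. New: link_lib.
Round 3: rule 2 [link_lib, rollback_ready => artifact_signed]; rule 6 [link_lib => lint_clean]. New: artifact_signed, lint_clean.

artifact_signed, cache_hit, deploy_prod, deploy_stage, format_ok, link_lib, lint_clean, rollback_ready, run_integ, run_unit, tag_release, tests_changed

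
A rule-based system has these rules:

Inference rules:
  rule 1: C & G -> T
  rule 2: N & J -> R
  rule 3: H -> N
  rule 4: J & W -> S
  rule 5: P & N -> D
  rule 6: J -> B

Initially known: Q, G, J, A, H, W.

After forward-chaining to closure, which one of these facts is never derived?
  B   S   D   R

D

Round 1: rule 3 [H -> N]; rule 4 [J & W -> S]; rule 6 [J -> B]. New: N, S, B.
Round 2: rule 2 [N & J -> R]. New: R.
Derived: S (round 1), R (round 2), B (round 1). D never appears in any round.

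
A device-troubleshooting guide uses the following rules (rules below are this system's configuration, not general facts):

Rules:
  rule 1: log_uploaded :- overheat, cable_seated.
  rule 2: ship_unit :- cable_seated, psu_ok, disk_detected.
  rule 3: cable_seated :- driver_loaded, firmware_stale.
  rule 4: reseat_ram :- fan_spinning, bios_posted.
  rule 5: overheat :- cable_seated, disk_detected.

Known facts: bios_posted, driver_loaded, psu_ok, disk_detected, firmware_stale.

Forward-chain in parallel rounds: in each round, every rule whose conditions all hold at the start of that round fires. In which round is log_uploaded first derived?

Round 1: rule 3 [cable_seated :- driver_loaded, firmware_stale.]. Adds cable_seated.
Round 2: rule 2 [ship_unit :- cable_seated, psu_ok, disk_detected.]; rule 5 [overheat :- cable_seated, disk_detected.]. Adds ship_unit, overheat.
Round 3: rule 1 [log_uploaded :- overheat, cable_seated.]. Adds log_uploaded.
log_uploaded first appears in round 3.

3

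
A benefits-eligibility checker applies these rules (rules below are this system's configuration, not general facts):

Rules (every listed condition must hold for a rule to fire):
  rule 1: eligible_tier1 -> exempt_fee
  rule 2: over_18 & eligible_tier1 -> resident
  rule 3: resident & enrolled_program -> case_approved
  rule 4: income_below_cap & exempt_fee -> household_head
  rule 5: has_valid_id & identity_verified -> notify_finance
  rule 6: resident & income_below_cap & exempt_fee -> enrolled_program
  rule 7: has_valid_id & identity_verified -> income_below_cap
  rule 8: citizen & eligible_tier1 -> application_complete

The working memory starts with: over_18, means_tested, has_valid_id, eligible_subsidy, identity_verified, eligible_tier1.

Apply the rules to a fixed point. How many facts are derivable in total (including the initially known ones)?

13

Round 1 fires rule 1, rule 2, rule 5, rule 7, giving exempt_fee, resident, notify_finance, income_below_cap.
Round 2 fires rule 4, rule 6, giving household_head, enrolled_program.
Round 3 fires rule 3, giving case_approved.
Closure: {case_approved, eligible_subsidy, eligible_tier1, enrolled_program, exempt_fee, has_valid_id, household_head, identity_verified, income_below_cap, means_tested, notify_finance, over_18, resident} — 13 facts.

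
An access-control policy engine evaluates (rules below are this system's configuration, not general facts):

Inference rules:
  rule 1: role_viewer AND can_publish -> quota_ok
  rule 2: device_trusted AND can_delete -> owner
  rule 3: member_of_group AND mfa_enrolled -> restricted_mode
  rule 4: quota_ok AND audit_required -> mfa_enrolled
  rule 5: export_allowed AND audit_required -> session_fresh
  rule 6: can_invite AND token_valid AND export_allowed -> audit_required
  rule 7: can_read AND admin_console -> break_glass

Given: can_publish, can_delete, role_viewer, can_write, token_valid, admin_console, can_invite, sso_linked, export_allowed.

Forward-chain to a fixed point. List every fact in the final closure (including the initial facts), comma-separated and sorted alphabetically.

Round 1: rule 1 [role_viewer AND can_publish -> quota_ok]; rule 6 [can_invite AND token_valid AND export_allowed -> audit_required]. New: quota_ok, audit_required.
Round 2: rule 4 [quota_ok AND audit_required -> mfa_enrolled]; rule 5 [export_allowed AND audit_required -> session_fresh]. New: mfa_enrolled, session_fresh.

admin_console, audit_required, can_delete, can_invite, can_publish, can_write, export_allowed, mfa_enrolled, quota_ok, role_viewer, session_fresh, sso_linked, token_valid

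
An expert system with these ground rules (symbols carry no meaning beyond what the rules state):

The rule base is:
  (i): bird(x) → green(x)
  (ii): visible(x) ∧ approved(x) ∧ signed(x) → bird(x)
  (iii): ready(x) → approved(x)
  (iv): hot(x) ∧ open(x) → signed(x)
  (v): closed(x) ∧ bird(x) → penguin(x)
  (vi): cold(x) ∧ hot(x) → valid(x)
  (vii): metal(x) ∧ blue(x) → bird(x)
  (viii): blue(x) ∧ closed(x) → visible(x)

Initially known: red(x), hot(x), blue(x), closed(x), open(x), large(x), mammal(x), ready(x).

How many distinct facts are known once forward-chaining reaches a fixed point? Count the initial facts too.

[1] (iii) [ready(x) → approved(x)]; (iv) [hot(x) ∧ open(x) → signed(x)]; (viii) [blue(x) ∧ closed(x) → visible(x)]. ⇒ new: approved(x), signed(x), visible(x).
[2] (ii) [visible(x) ∧ approved(x) ∧ signed(x) → bird(x)]. ⇒ new: bird(x).
[3] (i) [bird(x) → green(x)]; (v) [closed(x) ∧ bird(x) → penguin(x)]. ⇒ new: green(x), penguin(x).
Closure: {approved(x), bird(x), blue(x), closed(x), green(x), hot(x), large(x), mammal(x), open(x), penguin(x), ready(x), red(x), signed(x), visible(x)} — 14 facts.

14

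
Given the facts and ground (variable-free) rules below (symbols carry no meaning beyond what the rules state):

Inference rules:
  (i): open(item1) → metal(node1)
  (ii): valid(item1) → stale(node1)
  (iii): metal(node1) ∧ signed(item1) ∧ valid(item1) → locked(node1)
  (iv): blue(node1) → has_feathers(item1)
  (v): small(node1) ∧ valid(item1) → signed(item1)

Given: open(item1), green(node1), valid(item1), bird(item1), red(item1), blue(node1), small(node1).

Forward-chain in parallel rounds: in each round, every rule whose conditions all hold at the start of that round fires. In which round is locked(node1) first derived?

2

Round 1 fires (i), (ii), (iv), (v), giving metal(node1), stale(node1), has_feathers(item1), signed(item1).
Round 2 fires (iii), giving locked(node1).
locked(node1) first appears in round 2.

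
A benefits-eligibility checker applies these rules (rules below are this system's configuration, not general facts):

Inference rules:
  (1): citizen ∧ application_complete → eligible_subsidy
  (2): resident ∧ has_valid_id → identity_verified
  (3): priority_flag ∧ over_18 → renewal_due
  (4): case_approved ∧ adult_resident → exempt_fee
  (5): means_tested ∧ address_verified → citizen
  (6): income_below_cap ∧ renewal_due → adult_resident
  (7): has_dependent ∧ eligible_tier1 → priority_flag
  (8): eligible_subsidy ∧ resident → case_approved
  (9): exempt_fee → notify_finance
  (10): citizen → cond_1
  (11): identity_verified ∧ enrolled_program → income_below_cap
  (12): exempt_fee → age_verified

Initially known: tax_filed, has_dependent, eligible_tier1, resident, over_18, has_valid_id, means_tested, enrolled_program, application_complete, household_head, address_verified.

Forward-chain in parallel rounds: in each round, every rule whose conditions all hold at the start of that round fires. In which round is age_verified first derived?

Round 1 fires (2), (5), (7), giving identity_verified, citizen, priority_flag.
Round 2 fires (1), (3), (10), (11), giving eligible_subsidy, renewal_due, cond_1, income_below_cap.
Round 3 fires (6), (8), giving adult_resident, case_approved.
Round 4 fires (4), giving exempt_fee.
Round 5 fires (9), (12), giving notify_finance, age_verified.
age_verified first appears in round 5.

5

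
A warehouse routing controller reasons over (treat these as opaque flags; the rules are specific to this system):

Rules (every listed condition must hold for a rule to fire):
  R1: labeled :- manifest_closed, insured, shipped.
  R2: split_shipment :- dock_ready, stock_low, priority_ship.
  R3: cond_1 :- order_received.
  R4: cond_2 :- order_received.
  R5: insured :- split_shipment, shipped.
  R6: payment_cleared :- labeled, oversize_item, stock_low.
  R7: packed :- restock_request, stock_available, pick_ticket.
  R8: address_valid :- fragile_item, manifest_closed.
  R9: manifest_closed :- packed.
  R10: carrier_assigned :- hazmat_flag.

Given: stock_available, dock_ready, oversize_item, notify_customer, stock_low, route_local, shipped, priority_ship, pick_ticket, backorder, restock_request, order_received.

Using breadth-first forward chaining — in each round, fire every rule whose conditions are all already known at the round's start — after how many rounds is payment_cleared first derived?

4

Round 1 fires R2, R3, R4, R7, giving split_shipment, cond_1, cond_2, packed.
Round 2 fires R5, R9, giving insured, manifest_closed.
Round 3 fires R1, giving labeled.
Round 4 fires R6, giving payment_cleared.
payment_cleared first appears in round 4.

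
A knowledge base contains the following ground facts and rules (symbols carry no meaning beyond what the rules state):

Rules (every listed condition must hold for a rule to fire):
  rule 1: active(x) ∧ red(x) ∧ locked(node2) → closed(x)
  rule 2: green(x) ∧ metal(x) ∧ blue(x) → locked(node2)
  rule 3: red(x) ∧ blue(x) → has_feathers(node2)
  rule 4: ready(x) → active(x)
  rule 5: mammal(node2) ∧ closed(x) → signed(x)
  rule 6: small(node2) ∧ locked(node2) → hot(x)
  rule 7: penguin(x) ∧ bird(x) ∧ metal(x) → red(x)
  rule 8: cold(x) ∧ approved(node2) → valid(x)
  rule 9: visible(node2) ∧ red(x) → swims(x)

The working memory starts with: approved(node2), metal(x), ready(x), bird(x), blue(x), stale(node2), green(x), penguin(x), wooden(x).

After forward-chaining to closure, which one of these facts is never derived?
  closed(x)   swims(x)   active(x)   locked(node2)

Round 1 — rule 2, rule 4, rule 7, derive locked(node2), active(x), red(x).
Round 2 — rule 1, rule 3, derive closed(x), has_feathers(node2).
Derived: active(x) (round 1), closed(x) (round 2), locked(node2) (round 1). swims(x) never appears in any round.

swims(x)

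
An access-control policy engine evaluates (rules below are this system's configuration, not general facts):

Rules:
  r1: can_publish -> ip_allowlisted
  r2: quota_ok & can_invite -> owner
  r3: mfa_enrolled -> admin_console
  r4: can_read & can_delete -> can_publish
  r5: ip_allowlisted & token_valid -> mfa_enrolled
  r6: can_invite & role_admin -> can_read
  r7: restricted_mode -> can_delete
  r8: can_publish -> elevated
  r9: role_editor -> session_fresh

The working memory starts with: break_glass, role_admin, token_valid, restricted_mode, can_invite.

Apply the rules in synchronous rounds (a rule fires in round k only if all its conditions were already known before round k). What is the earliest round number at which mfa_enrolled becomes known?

Round 1 fires r6, r7, giving can_read, can_delete.
Round 2 fires r4, giving can_publish.
Round 3 fires r1, r8, giving ip_allowlisted, elevated.
Round 4 fires r5, giving mfa_enrolled.
mfa_enrolled first appears in round 4.

4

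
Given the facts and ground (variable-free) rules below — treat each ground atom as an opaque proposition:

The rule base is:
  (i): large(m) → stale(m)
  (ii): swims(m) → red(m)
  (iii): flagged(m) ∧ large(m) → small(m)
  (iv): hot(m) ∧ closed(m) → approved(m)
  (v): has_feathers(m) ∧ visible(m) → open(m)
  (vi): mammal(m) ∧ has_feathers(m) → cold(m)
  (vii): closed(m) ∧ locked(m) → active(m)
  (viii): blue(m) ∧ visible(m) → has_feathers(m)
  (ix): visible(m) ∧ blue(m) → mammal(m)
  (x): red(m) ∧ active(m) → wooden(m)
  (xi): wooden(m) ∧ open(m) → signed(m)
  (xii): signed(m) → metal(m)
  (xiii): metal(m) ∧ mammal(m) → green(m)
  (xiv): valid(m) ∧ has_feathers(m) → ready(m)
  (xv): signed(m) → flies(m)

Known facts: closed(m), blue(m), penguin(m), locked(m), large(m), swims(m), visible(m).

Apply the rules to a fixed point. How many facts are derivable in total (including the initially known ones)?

19

Round 1 — (i), (ii), (vii), (viii), (ix), derive stale(m), red(m), active(m), has_feathers(m), mammal(m).
Round 2 — (v), (vi), (x), derive open(m), cold(m), wooden(m).
Round 3 — (xi), derive signed(m).
Round 4 — (xii), (xv), derive metal(m), flies(m).
Round 5 — (xiii), derive green(m).
Closure: {active(m), blue(m), closed(m), cold(m), flies(m), green(m), has_feathers(m), large(m), locked(m), mammal(m), metal(m), open(m), penguin(m), red(m), signed(m), stale(m), swims(m), visible(m), wooden(m)} — 19 facts.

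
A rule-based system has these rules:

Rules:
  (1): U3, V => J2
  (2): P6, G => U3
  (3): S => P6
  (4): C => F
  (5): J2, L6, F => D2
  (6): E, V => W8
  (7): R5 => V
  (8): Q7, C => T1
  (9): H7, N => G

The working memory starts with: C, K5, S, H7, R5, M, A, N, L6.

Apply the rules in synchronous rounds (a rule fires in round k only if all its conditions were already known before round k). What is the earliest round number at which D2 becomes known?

Round 1: (3) [S => P6]; (4) [C => F]; (7) [R5 => V]; (9) [H7, N => G]. Adds P6, F, V, G.
Round 2: (2) [P6, G => U3]. Adds U3.
Round 3: (1) [U3, V => J2]. Adds J2.
Round 4: (5) [J2, L6, F => D2]. Adds D2.
D2 first appears in round 4.

4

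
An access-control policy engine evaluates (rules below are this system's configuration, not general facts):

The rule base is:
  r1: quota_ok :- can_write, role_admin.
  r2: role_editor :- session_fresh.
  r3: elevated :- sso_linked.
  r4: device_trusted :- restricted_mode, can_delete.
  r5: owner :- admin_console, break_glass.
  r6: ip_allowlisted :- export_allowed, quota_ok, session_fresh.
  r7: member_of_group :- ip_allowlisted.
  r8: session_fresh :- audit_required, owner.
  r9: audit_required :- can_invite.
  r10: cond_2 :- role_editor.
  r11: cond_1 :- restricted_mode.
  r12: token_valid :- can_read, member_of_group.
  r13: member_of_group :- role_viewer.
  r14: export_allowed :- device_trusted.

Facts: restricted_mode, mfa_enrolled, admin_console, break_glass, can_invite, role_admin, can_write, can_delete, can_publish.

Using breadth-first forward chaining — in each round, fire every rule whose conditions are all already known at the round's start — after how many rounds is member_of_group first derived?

Round 1 fires r1, r4, r5, r9, r11, giving quota_ok, device_trusted, owner, audit_required, cond_1.
Round 2 fires r8, r14, giving session_fresh, export_allowed.
Round 3 fires r2, r6, giving role_editor, ip_allowlisted.
Round 4 fires r7, r10, giving member_of_group, cond_2.
member_of_group first appears in round 4.

4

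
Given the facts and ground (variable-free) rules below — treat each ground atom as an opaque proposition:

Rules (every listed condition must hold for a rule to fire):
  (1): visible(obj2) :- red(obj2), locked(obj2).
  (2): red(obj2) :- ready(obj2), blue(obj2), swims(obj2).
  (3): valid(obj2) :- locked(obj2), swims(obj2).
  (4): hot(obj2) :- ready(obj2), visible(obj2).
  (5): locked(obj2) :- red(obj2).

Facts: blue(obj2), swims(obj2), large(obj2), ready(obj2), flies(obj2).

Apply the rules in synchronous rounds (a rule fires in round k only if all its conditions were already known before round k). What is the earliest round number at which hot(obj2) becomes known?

Round 1 fires (2), giving red(obj2).
Round 2 fires (5), giving locked(obj2).
Round 3 fires (1), (3), giving visible(obj2), valid(obj2).
Round 4 fires (4), giving hot(obj2).
hot(obj2) first appears in round 4.

4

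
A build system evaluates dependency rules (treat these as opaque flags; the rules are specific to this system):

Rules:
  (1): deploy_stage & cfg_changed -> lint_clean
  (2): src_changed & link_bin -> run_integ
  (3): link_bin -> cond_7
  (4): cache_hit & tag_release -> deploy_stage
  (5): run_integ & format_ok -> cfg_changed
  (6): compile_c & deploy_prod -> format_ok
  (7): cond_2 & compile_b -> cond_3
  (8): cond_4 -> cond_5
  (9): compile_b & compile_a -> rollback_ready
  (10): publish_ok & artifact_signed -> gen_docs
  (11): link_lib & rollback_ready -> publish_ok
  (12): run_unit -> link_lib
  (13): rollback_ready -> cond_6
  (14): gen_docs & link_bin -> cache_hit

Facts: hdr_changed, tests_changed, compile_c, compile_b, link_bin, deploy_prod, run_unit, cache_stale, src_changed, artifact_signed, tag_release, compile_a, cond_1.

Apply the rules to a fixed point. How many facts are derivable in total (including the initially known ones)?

[1] (2) [src_changed & link_bin -> run_integ]; (3) [link_bin -> cond_7]; (6) [compile_c & deploy_prod -> format_ok]; (9) [compile_b & compile_a -> rollback_ready]; (12) [run_unit -> link_lib]. ⇒ new: run_integ, cond_7, format_ok, rollback_ready, link_lib.
[2] (5) [run_integ & format_ok -> cfg_changed]; (11) [link_lib & rollback_ready -> publish_ok]; (13) [rollback_ready -> cond_6]. ⇒ new: cfg_changed, publish_ok, cond_6.
[3] (10) [publish_ok & artifact_signed -> gen_docs]. ⇒ new: gen_docs.
[4] (14) [gen_docs & link_bin -> cache_hit]. ⇒ new: cache_hit.
[5] (4) [cache_hit & tag_release -> deploy_stage]. ⇒ new: deploy_stage.
[6] (1) [deploy_stage & cfg_changed -> lint_clean]. ⇒ new: lint_clean.
Closure: {artifact_signed, cache_hit, cache_stale, cfg_changed, compile_a, compile_b, compile_c, cond_1, cond_6, cond_7, deploy_prod, deploy_stage, format_ok, gen_docs, hdr_changed, link_bin, link_lib, lint_clean, publish_ok, rollback_ready, run_integ, run_unit, src_changed, tag_release, tests_changed} — 25 facts.

25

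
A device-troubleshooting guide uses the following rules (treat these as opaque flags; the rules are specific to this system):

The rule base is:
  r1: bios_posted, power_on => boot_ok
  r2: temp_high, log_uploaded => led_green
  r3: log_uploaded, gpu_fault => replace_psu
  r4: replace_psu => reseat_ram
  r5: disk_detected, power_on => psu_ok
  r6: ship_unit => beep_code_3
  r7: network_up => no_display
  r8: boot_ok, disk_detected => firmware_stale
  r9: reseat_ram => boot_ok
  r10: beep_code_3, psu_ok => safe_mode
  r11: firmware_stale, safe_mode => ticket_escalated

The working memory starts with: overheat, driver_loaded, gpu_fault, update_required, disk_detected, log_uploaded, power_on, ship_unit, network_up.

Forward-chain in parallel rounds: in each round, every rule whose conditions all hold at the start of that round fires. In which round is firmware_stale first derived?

4

Round 1: r3 [log_uploaded, gpu_fault => replace_psu]; r5 [disk_detected, power_on => psu_ok]; r6 [ship_unit => beep_code_3]; r7 [network_up => no_display]. Adds replace_psu, psu_ok, beep_code_3, no_display.
Round 2: r4 [replace_psu => reseat_ram]; r10 [beep_code_3, psu_ok => safe_mode]. Adds reseat_ram, safe_mode.
Round 3: r9 [reseat_ram => boot_ok]. Adds boot_ok.
Round 4: r8 [boot_ok, disk_detected => firmware_stale]. Adds firmware_stale.
firmware_stale first appears in round 4.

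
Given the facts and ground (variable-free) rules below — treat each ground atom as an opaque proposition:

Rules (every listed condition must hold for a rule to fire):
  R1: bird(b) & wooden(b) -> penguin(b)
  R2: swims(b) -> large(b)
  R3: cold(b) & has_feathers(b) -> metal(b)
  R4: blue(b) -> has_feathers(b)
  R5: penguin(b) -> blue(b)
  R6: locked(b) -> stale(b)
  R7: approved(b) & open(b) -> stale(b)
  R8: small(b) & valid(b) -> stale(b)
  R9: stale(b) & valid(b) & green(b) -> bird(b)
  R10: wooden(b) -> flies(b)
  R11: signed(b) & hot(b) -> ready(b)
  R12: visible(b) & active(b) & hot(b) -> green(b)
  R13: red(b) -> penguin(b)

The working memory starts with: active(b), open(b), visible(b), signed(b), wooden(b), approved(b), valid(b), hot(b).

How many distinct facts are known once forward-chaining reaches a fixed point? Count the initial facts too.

16

Round 1: R7 [approved(b) & open(b) -> stale(b)]; R10 [wooden(b) -> flies(b)]; R11 [signed(b) & hot(b) -> ready(b)]; R12 [visible(b) & active(b) & hot(b) -> green(b)]. New: stale(b), flies(b), ready(b), green(b).
Round 2: R9 [stale(b) & valid(b) & green(b) -> bird(b)]. New: bird(b).
Round 3: R1 [bird(b) & wooden(b) -> penguin(b)]. New: penguin(b).
Round 4: R5 [penguin(b) -> blue(b)]. New: blue(b).
Round 5: R4 [blue(b) -> has_feathers(b)]. New: has_feathers(b).
Closure: {active(b), approved(b), bird(b), blue(b), flies(b), green(b), has_feathers(b), hot(b), open(b), penguin(b), ready(b), signed(b), stale(b), valid(b), visible(b), wooden(b)} — 16 facts.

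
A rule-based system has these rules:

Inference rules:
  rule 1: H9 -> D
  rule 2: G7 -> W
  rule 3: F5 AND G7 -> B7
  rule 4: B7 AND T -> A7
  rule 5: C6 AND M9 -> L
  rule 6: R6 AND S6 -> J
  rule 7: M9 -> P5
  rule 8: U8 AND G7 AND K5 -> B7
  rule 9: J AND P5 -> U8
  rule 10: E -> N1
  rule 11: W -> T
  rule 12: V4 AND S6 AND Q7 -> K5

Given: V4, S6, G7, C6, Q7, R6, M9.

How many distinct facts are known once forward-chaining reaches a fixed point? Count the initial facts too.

16

Round 1 — rule 2, rule 5, rule 6, rule 7, rule 12, derive W, L, J, P5, K5.
Round 2 — rule 9, rule 11, derive U8, T.
Round 3 — rule 8, derive B7.
Round 4 — rule 4, derive A7.
Closure: {A7, B7, C6, G7, J, K5, L, M9, P5, Q7, R6, S6, T, U8, V4, W} — 16 facts.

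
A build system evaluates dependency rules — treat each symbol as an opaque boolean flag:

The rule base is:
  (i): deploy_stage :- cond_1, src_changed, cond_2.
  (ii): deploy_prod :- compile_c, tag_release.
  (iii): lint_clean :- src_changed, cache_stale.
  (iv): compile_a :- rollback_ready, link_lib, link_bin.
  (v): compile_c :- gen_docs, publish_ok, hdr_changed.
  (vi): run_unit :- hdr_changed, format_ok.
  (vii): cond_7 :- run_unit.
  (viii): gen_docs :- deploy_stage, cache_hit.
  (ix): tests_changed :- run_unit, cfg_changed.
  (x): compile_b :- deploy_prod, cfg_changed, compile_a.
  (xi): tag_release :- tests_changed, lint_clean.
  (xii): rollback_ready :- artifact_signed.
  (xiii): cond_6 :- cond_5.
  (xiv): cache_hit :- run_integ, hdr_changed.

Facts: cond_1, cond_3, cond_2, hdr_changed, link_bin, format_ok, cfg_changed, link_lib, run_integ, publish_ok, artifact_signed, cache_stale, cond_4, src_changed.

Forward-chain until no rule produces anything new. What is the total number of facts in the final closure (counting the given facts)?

Round 1 fires (i), (iii), (vi), (xii), (xiv), giving deploy_stage, lint_clean, run_unit, rollback_ready, cache_hit.
Round 2 fires (iv), (vii), (viii), (ix), giving compile_a, cond_7, gen_docs, tests_changed.
Round 3 fires (v), (xi), giving compile_c, tag_release.
Round 4 fires (ii), giving deploy_prod.
Round 5 fires (x), giving compile_b.
Closure: {artifact_signed, cache_hit, cache_stale, cfg_changed, compile_a, compile_b, compile_c, cond_1, cond_2, cond_3, cond_4, cond_7, deploy_prod, deploy_stage, format_ok, gen_docs, hdr_changed, link_bin, link_lib, lint_clean, publish_ok, rollback_ready, run_integ, run_unit, src_changed, tag_release, tests_changed} — 27 facts.

27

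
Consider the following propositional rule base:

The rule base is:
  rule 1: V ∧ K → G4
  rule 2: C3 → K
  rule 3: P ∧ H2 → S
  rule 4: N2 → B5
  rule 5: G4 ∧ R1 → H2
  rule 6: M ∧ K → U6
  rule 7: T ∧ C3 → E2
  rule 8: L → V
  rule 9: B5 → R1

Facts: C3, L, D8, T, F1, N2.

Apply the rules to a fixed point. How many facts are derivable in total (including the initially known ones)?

13

Round 1: rule 2 [C3 → K]; rule 4 [N2 → B5]; rule 7 [T ∧ C3 → E2]; rule 8 [L → V]. New: K, B5, E2, V.
Round 2: rule 1 [V ∧ K → G4]; rule 9 [B5 → R1]. New: G4, R1.
Round 3: rule 5 [G4 ∧ R1 → H2]. New: H2.
Closure: {B5, C3, D8, E2, F1, G4, H2, K, L, N2, R1, T, V} — 13 facts.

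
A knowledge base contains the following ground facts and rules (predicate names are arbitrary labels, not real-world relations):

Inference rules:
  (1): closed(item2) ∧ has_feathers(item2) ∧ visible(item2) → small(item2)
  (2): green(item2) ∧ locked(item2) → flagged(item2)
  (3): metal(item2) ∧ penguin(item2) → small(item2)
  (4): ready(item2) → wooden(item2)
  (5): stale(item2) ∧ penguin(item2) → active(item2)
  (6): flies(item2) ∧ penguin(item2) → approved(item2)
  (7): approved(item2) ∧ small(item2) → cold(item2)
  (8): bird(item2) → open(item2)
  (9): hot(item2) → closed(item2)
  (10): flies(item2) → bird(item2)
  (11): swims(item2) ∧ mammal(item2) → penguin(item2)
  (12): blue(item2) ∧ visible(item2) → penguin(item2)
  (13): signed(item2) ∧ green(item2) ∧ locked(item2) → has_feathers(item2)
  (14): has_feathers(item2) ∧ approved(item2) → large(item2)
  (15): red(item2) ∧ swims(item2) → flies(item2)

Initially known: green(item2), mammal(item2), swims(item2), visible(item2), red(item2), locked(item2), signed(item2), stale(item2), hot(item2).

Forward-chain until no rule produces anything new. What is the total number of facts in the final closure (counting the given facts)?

[1] (2) [green(item2) ∧ locked(item2) → flagged(item2)]; (9) [hot(item2) → closed(item2)]; (11) [swims(item2) ∧ mammal(item2) → penguin(item2)]; (13) [signed(item2) ∧ green(item2) ∧ locked(item2) → has_feathers(item2)]; (15) [red(item2) ∧ swims(item2) → flies(item2)]. ⇒ new: flagged(item2), closed(item2), penguin(item2), has_feathers(item2), flies(item2).
[2] (1) [closed(item2) ∧ has_feathers(item2) ∧ visible(item2) → small(item2)]; (5) [stale(item2) ∧ penguin(item2) → active(item2)]; (6) [flies(item2) ∧ penguin(item2) → approved(item2)]; (10) [flies(item2) → bird(item2)]. ⇒ new: small(item2), active(item2), approved(item2), bird(item2).
[3] (7) [approved(item2) ∧ small(item2) → cold(item2)]; (8) [bird(item2) → open(item2)]; (14) [has_feathers(item2) ∧ approved(item2) → large(item2)]. ⇒ new: cold(item2), open(item2), large(item2).
Closure: {active(item2), approved(item2), bird(item2), closed(item2), cold(item2), flagged(item2), flies(item2), green(item2), has_feathers(item2), hot(item2), large(item2), locked(item2), mammal(item2), open(item2), penguin(item2), red(item2), signed(item2), small(item2), stale(item2), swims(item2), visible(item2)} — 21 facts.

21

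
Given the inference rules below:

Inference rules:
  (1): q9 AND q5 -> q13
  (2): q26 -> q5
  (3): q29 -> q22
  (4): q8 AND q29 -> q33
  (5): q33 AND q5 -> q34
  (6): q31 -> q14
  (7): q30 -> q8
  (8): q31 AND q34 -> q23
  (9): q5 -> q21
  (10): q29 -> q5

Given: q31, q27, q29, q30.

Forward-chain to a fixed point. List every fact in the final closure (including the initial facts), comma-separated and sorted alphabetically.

q14, q21, q22, q23, q27, q29, q30, q31, q33, q34, q5, q8

[1] (3) [q29 -> q22]; (6) [q31 -> q14]; (7) [q30 -> q8]; (10) [q29 -> q5]. ⇒ new: q22, q14, q8, q5.
[2] (4) [q8 AND q29 -> q33]; (9) [q5 -> q21]. ⇒ new: q33, q21.
[3] (5) [q33 AND q5 -> q34]. ⇒ new: q34.
[4] (8) [q31 AND q34 -> q23]. ⇒ new: q23.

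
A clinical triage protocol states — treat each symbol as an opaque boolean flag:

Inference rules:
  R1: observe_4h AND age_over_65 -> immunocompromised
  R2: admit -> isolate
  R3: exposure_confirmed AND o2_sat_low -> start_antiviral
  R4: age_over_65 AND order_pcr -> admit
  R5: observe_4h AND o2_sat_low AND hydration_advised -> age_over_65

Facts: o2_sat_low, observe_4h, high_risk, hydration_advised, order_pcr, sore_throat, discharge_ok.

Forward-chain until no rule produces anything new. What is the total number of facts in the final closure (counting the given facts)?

Round 1: R5 [observe_4h AND o2_sat_low AND hydration_advised -> age_over_65]. Adds age_over_65.
Round 2: R1 [observe_4h AND age_over_65 -> immunocompromised]; R4 [age_over_65 AND order_pcr -> admit]. Adds immunocompromised, admit.
Round 3: R2 [admit -> isolate]. Adds isolate.
Closure: {admit, age_over_65, discharge_ok, high_risk, hydration_advised, immunocompromised, isolate, o2_sat_low, observe_4h, order_pcr, sore_throat} — 11 facts.

11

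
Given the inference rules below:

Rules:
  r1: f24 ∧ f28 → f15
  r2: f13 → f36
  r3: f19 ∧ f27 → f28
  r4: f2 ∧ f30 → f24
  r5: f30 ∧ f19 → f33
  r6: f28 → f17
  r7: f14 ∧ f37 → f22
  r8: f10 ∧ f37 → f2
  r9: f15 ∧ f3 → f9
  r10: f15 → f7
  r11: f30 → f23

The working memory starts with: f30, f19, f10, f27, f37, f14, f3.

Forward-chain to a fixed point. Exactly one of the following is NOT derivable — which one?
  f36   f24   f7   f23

f36

[1] r3 [f19 ∧ f27 → f28]; r5 [f30 ∧ f19 → f33]; r7 [f14 ∧ f37 → f22]; r8 [f10 ∧ f37 → f2]; r11 [f30 → f23]. ⇒ new: f28, f33, f22, f2, f23.
[2] r4 [f2 ∧ f30 → f24]; r6 [f28 → f17]. ⇒ new: f24, f17.
[3] r1 [f24 ∧ f28 → f15]. ⇒ new: f15.
[4] r9 [f15 ∧ f3 → f9]; r10 [f15 → f7]. ⇒ new: f9, f7.
Derived: f24 (round 2), f23 (round 1), f7 (round 4). f36 never appears in any round.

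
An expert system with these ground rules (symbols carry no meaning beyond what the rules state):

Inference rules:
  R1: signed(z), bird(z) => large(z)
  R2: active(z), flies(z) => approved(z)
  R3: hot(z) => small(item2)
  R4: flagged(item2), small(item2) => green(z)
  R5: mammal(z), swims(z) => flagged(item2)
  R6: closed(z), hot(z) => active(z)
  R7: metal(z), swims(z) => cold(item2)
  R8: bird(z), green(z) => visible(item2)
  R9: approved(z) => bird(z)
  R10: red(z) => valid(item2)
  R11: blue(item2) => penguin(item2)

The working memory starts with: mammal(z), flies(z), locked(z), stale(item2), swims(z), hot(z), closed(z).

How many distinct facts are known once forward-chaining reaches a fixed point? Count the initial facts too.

Round 1: R3 [hot(z) => small(item2)]; R5 [mammal(z), swims(z) => flagged(item2)]; R6 [closed(z), hot(z) => active(z)]. New: small(item2), flagged(item2), active(z).
Round 2: R2 [active(z), flies(z) => approved(z)]; R4 [flagged(item2), small(item2) => green(z)]. New: approved(z), green(z).
Round 3: R9 [approved(z) => bird(z)]. New: bird(z).
Round 4: R8 [bird(z), green(z) => visible(item2)]. New: visible(item2).
Closure: {active(z), approved(z), bird(z), closed(z), flagged(item2), flies(z), green(z), hot(z), locked(z), mammal(z), small(item2), stale(item2), swims(z), visible(item2)} — 14 facts.

14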